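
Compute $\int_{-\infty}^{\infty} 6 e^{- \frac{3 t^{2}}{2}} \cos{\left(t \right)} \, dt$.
$\frac{2 \sqrt{6} \sqrt{\pi}}{e^{\frac{1}{6}}}$

Treat the cosine frequency as a parameter and define $I(b) = \int_{-\infty}^{\infty} 6 e^{- \frac{3 t^{2}}{2}} \cos{\left(b t \right)} \, dt$.

Differentiating under the integral sign,
$$I'(b) = \int_{-\infty}^{\infty} - 6 t e^{- \frac{3 t^{2}}{2}} \sin{\left(b t \right)} \, dt.$$

Integrate $\int_{-\infty}^{\infty} t \sin(b t)\, e^{- \frac{3 t^{2}}{2}}\, dt$ by parts with $u = \sin(b t)$ and $dv = t\, e^{- \frac{3 t^{2}}{2}}\, dt$, giving $v = - \frac{e^{- \frac{3 t^{2}}{2}}}{3}$. The boundary term vanishes and
$$\int_{-\infty}^{\infty} t \sin(b t)\, e^{- \frac{3 t^{2}}{2}}\, dt = \frac{b}{3} \int_{-\infty}^{\infty} \cos(b t)\, e^{- \frac{3 t^{2}}{2}}\, dt,$$
so $I'(b) = - \frac{b}{3}\, I(b)$.

This is a separable first-order ODE; solving with the initial condition $I(0) = \int_{-\infty}^{\infty} 6 e^{- \frac{3 t^{2}}{2}}\,dt = 2 \sqrt{6} \sqrt{\pi}$ gives
$$I(b) = 2 \sqrt{6} \sqrt{\pi} e^{- \frac{b^{2}}{6}}.$$

Setting $b = 1$:
$$I = \frac{2 \sqrt{6} \sqrt{\pi}}{e^{\frac{1}{6}}}.$$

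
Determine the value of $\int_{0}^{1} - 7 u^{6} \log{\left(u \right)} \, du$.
$\frac{1}{7}$

Begin with the known integral
$$J(a) = \int_{0}^{1} - 7 u^{a} \, du = - \frac{7}{a + 1}.$$

Differentiating under the integral sign brings down a factor of $\ln u$:
$$\frac{dJ}{da} = \int_{0}^{1} - 7 u^{a} \log{\left(u \right)} \, du = \frac{7}{\left(a + 1\right)^{2}}.$$

The integral on the left is $I$, so $I = \frac{7}{\left(a + 1\right)^{2}}$.

Setting $a = 6$:
$$I = \frac{1}{7}.$$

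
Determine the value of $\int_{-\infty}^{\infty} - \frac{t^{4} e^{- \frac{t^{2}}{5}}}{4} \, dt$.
$- \frac{75 \sqrt{5} \sqrt{\pi}}{16}$

Consider the simpler parametrised integral
$$J(a) = \int_{-\infty}^{\infty} - \frac{e^{- a t^{2}}}{4} \, dt = - \frac{\sqrt{\pi}}{4 \sqrt{a}}.$$

Differentiating under the integral sign brings down a factor of $(-t^2)$:
$$\frac{dJ}{da} = \int_{-\infty}^{\infty} \frac{t^{2} e^{- a t^{2}}}{4} \, dt = \frac{\sqrt{\pi}}{8 a^{\frac{3}{2}}}.$$

Repeating twice in total — each differentiation brings down another $(-t^2)$ — gives
$$\frac{d^{2}J}{da^{2}} = \int_{-\infty}^{\infty} - \frac{t^{4} e^{- a t^{2}}}{4} \, dt = - \frac{3 \sqrt{\pi}}{16 a^{\frac{5}{2}}},$$
and the integrand here is exactly the target integrand, so $I = - \frac{3 \sqrt{\pi}}{16 a^{\frac{5}{2}}}$.

Setting $a = \frac{1}{5}$:
$$I = - \frac{75 \sqrt{5} \sqrt{\pi}}{16}.$$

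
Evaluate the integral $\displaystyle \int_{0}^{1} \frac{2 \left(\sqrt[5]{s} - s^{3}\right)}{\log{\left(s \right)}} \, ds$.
$- \log{\left(\frac{100}{9} \right)}$

Consider the one-parameter family: let $I(a) = \int_{0}^{1} \frac{2 \left(\sqrt[5]{s} - s^{a}\right)}{\log{\left(s \right)}} \, ds$.

Since $\dfrac{\partial}{\partial a}\,s^{a} = s^{a} \ln s$, the $\ln s$ in the denominator cancels and
$$\frac{dI}{da} = \int_{0}^{1} -2 s^{a} \, ds = -2 \left[\frac{s^{a+1}}{a+1}\right]_0^1 = - \frac{2}{a + 1}.$$

Integrating with respect to $a$ gives $I(a) = - \log{\left(\frac{25 \left(a + 1\right)^{2}}{36} \right)} + C$.

At $a = \frac{1}{5}$ the integrand is identically $0$, so $I(\frac{1}{5}) = 0$. The closed form gives $0$, hence $C = 0$.

Setting $a = 3$:
$$I = - \log{\left(\frac{100}{9} \right)}.$$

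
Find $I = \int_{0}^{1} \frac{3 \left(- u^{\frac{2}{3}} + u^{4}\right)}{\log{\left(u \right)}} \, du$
$\log{\left(27 \right)}$

Consider the one-parameter family: let $I(a) = \int_{0}^{1} \frac{3 \left(- u^{\frac{2}{3}} + u^{a}\right)}{\log{\left(u \right)}} \, du$.

Since $\dfrac{\partial}{\partial a}\,u^{a} = u^{a} \ln u$, the $\ln u$ in the denominator cancels and
$$\frac{dI}{da} = \int_{0}^{1} 3 u^{a} \, du = 3 \left[\frac{u^{a+1}}{a+1}\right]_0^1 = \frac{3}{a + 1}.$$

Integrating with respect to $a$ gives $I(a) = \log{\left(\frac{27 \left(a + 1\right)^{3}}{125} \right)} + C$.

At $a = \frac{2}{3}$ the integrand is identically $0$, so $I(\frac{2}{3}) = 0$. The closed form gives $0$, hence $C = 0$.

Setting $a = 4$:
$$I = \log{\left(27 \right)}.$$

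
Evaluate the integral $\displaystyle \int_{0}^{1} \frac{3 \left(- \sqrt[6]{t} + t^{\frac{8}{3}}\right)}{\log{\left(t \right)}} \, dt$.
$- \log{\left(\frac{343}{10648} \right)}$

Replace the exponent $\frac{1}{6}$ by a parameter $a$: let $I(a) = \int_{0}^{1} \frac{3 \left(t^{\frac{8}{3}} - t^{a}\right)}{\log{\left(t \right)}} \, dt$.

Since $\dfrac{\partial}{\partial a}\,t^{a} = t^{a} \ln t$, the $\ln t$ in the denominator cancels and
$$\frac{dI}{da} = \int_{0}^{1} -3 t^{a} \, dt = -3 \left[\frac{t^{a+1}}{a+1}\right]_0^1 = - \frac{3}{a + 1}.$$

Integrating with respect to $a$ gives $I(a) = - \log{\left(\frac{27 \left(a + 1\right)^{3}}{1331} \right)} + C$.

At $a = \frac{8}{3}$ the integrand is identically $0$, so $I(\frac{8}{3}) = 0$. The closed form gives $0$, hence $C = 0$.

Setting $a = \frac{1}{6}$:
$$I = - \log{\left(\frac{343}{10648} \right)}.$$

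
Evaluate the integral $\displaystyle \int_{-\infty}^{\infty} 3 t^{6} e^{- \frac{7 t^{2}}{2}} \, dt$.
$\frac{45 \sqrt{14} \sqrt{\pi}}{2401}$

Start from the elementary integral
$$J(a) = \int_{-\infty}^{\infty} 3 e^{- a t^{2}} \, dt = \frac{3 \sqrt{\pi}}{\sqrt{a}}.$$

Differentiating under the integral sign brings down a factor of $(-t^2)$:
$$\frac{dJ}{da} = \int_{-\infty}^{\infty} - 3 t^{2} e^{- a t^{2}} \, dt = - \frac{3 \sqrt{\pi}}{2 a^{\frac{3}{2}}}.$$

Repeating $3$ times in total — each differentiation brings down another $(-t^2)$ — gives
$$\frac{d^{3}J}{da^{3}} = \int_{-\infty}^{\infty} - 3 t^{6} e^{- a t^{2}} \, dt = - \frac{45 \sqrt{\pi}}{8 a^{\frac{7}{2}}},$$
and the integrand here is $(-1)^{3}$ times the target integrand, so $I = (-1)^{3}\,\frac{d^{3}J}{da^{3}} = \frac{45 \sqrt{\pi}}{8 a^{\frac{7}{2}}}$.

Setting $a = \frac{7}{2}$:
$$I = \frac{45 \sqrt{14} \sqrt{\pi}}{2401}.$$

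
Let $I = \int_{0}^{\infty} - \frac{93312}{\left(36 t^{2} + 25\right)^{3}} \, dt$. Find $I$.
$- \frac{2916 \pi}{3125}$

Recall the elementary integral
$$J(a) = \int_{0}^{\infty} - \frac{2}{a^{2} + t^{2}} \, dt = - \frac{\pi}{a}.$$

Differentiating under the integral sign with respect to $a$,
$$\frac{dJ}{da} = \int_{0}^{\infty} \frac{4 a}{\left(a^{2} + t^{2}\right)^{2}} \, dt = \frac{\pi}{a^{2}},$$
so $\int_{0}^{\infty} - \frac{2}{\left(a^{2} + t^{2}\right)^{2}} \, dt = - \frac{\pi}{2 a^{3}}$.

Repeating — each differentiation of $1/(t^2+a^2)^j$ produces $-2ja/(t^2+a^2)^{j+1}$ — and dividing through by $-2ja$ at each step yields, after $2$ differentiations in total,
$$\int_{0}^{\infty} - \frac{2}{\left(a^{2} + t^{2}\right)^{3}} \, dt = - \frac{3 \pi}{8 a^{5}}.$$

Setting $a = \frac{5}{6}$:
$$I = - \frac{2916 \pi}{3125}.$$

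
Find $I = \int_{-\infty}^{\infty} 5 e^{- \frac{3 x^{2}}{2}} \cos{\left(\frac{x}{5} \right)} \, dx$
$\frac{5 \sqrt{6} \sqrt{\pi}}{3 e^{\frac{1}{150}}}$

Treat the cosine frequency as a parameter and define $I(b) = \int_{-\infty}^{\infty} 5 e^{- \frac{3 x^{2}}{2}} \cos{\left(b x \right)} \, dx$.

Differentiating under the integral sign,
$$I'(b) = \int_{-\infty}^{\infty} - 5 x e^{- \frac{3 x^{2}}{2}} \sin{\left(b x \right)} \, dx.$$

Integrate $\int_{-\infty}^{\infty} x \sin(b x)\, e^{- \frac{3 x^{2}}{2}}\, dx$ by parts with $u = \sin(b x)$ and $dv = x\, e^{- \frac{3 x^{2}}{2}}\, dx$, giving $v = - \frac{e^{- \frac{3 x^{2}}{2}}}{3}$. The boundary term vanishes and
$$\int_{-\infty}^{\infty} x \sin(b x)\, e^{- \frac{3 x^{2}}{2}}\, dx = \frac{b}{3} \int_{-\infty}^{\infty} \cos(b x)\, e^{- \frac{3 x^{2}}{2}}\, dx,$$
so $I'(b) = - \frac{b}{3}\, I(b)$.

This is a separable first-order ODE; solving with the initial condition $I(0) = \int_{-\infty}^{\infty} 5 e^{- \frac{3 x^{2}}{2}}\,dx = \frac{5 \sqrt{6} \sqrt{\pi}}{3}$ gives
$$I(b) = \frac{5 \sqrt{6} \sqrt{\pi} e^{- \frac{b^{2}}{6}}}{3}.$$

Setting $b = \frac{1}{5}$:
$$I = \frac{5 \sqrt{6} \sqrt{\pi}}{3 e^{\frac{1}{150}}}.$$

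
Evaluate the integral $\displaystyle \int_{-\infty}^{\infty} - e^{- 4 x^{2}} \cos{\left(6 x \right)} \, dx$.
$- \frac{\sqrt{\pi}}{2 e^{\frac{9}{4}}}$

Define $I(b) = \int_{-\infty}^{\infty} - e^{- 4 x^{2}} \cos{\left(b x \right)} \, dx$.

Differentiating under the integral sign,
$$I'(b) = \int_{-\infty}^{\infty} x e^{- 4 x^{2}} \sin{\left(b x \right)} \, dx.$$

Integrate $\int_{-\infty}^{\infty} x \sin(b x)\, e^{- 4 x^{2}}\, dx$ by parts with $u = \sin(b x)$ and $dv = x\, e^{- 4 x^{2}}\, dx$, giving $v = - \frac{e^{- 4 x^{2}}}{8}$. The boundary term vanishes and
$$\int_{-\infty}^{\infty} x \sin(b x)\, e^{- 4 x^{2}}\, dx = \frac{b}{8} \int_{-\infty}^{\infty} \cos(b x)\, e^{- 4 x^{2}}\, dx,$$
so $I'(b) = - \frac{b}{8}\, I(b)$.

This is a separable first-order ODE; solving with the initial condition $I(0) = \int_{-\infty}^{\infty} - e^{- 4 x^{2}}\,dx = - \frac{\sqrt{\pi}}{2}$ gives
$$I(b) = - \frac{\sqrt{\pi} e^{- \frac{b^{2}}{16}}}{2}.$$

Setting $b = 6$:
$$I = - \frac{\sqrt{\pi}}{2 e^{\frac{9}{4}}}.$$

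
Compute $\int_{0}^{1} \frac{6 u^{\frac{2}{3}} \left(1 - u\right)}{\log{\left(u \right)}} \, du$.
$- \log{\left(\frac{262144}{15625} \right)}$

Consider the one-parameter family: let $I(a) = \int_{0}^{1} \frac{6 \left(u^{\frac{2}{3}} - u^{a}\right)}{\log{\left(u \right)}} \, du$.

Since $\dfrac{\partial}{\partial a}\,u^{a} = u^{a} \ln u$, the $\ln u$ in the denominator cancels and
$$\frac{dI}{da} = \int_{0}^{1} -6 u^{a} \, du = -6 \left[\frac{u^{a+1}}{a+1}\right]_0^1 = - \frac{6}{a + 1}.$$

Integrating with respect to $a$ gives $I(a) = - \log{\left(\frac{729 \left(a + 1\right)^{6}}{15625} \right)} + C$.

At $a = \frac{2}{3}$ the integrand is identically $0$, so $I(\frac{2}{3}) = 0$. The closed form gives $0$, hence $C = 0$.

Setting $a = \frac{5}{3}$:
$$I = - \log{\left(\frac{262144}{15625} \right)}.$$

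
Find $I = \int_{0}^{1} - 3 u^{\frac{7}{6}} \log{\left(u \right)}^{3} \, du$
$\frac{23328}{28561}$

Begin with the known integral
$$J(a) = \int_{0}^{1} - 3 u^{a} \, du = - \frac{3}{a + 1}.$$

Differentiating under the integral sign brings down a factor of $\ln u$:
$$\frac{dJ}{da} = \int_{0}^{1} - 3 u^{a} \log{\left(u \right)} \, du = \frac{3}{\left(a + 1\right)^{2}}.$$

Repeating $3$ times in total — each differentiation brings down another $\ln u$ — gives
$$\frac{d^{3}J}{da^{3}} = \int_{0}^{1} - 3 u^{a} \log{\left(u \right)}^{3} \, du = \frac{18}{\left(a + 1\right)^{4}},$$
and the integrand here is exactly the target integrand, so $I = \frac{18}{\left(a + 1\right)^{4}}$.

Setting $a = \frac{7}{6}$:
$$I = \frac{23328}{28561}.$$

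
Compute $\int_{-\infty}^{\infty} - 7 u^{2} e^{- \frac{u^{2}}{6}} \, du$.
$- 21 \sqrt{6} \sqrt{\pi}$

Begin with the known integral
$$J(a) = \int_{-\infty}^{\infty} - 7 e^{- a u^{2}} \, du = - \frac{7 \sqrt{\pi}}{\sqrt{a}}.$$

Differentiating under the integral sign brings down a factor of $(-u^2)$:
$$\frac{dJ}{da} = \int_{-\infty}^{\infty} 7 u^{2} e^{- a u^{2}} \, du = \frac{7 \sqrt{\pi}}{2 a^{\frac{3}{2}}}.$$

The integral on the left is $-I$, so $I = - \frac{7 \sqrt{\pi}}{2 a^{\frac{3}{2}}}$.

Setting $a = \frac{1}{6}$:
$$I = - 21 \sqrt{6} \sqrt{\pi}.$$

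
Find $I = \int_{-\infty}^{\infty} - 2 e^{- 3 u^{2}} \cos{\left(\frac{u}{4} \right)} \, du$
$- \frac{2 \sqrt{3} \sqrt{\pi}}{3 e^{\frac{1}{192}}}$

Let $b$ denote the cosine frequency and define $I(b) = \int_{-\infty}^{\infty} - 2 e^{- 3 u^{2}} \cos{\left(b u \right)} \, du$.

Differentiating under the integral sign,
$$I'(b) = \int_{-\infty}^{\infty} 2 u e^{- 3 u^{2}} \sin{\left(b u \right)} \, du.$$

Integrate $\int_{-\infty}^{\infty} u \sin(b u)\, e^{- 3 u^{2}}\, du$ by parts with $w = \sin(b u)$ and $dv = u\, e^{- 3 u^{2}}\, du$, giving $v = - \frac{e^{- 3 u^{2}}}{6}$. The boundary term vanishes and
$$\int_{-\infty}^{\infty} u \sin(b u)\, e^{- 3 u^{2}}\, du = \frac{b}{6} \int_{-\infty}^{\infty} \cos(b u)\, e^{- 3 u^{2}}\, du,$$
so $I'(b) = - \frac{b}{6}\, I(b)$.

This is a separable first-order ODE; solving with the initial condition $I(0) = \int_{-\infty}^{\infty} - 2 e^{- 3 u^{2}}\,du = - \frac{2 \sqrt{3} \sqrt{\pi}}{3}$ gives
$$I(b) = - \frac{2 \sqrt{3} \sqrt{\pi} e^{- \frac{b^{2}}{12}}}{3}.$$

Setting $b = \frac{1}{4}$:
$$I = - \frac{2 \sqrt{3} \sqrt{\pi}}{3 e^{\frac{1}{192}}}.$$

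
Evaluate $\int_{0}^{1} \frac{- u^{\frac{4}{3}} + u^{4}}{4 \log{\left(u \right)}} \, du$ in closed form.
$- \frac{\log{\left(7 \right)}}{4} + \frac{\log{\left(3 \right)}}{4} + \frac{\log{\left(5 \right)}}{4}$

Introduce a parameter $a$ in the exponent: let $I(a) = \int_{0}^{1} \frac{- u^{\frac{4}{3}} + u^{a}}{4 \log{\left(u \right)}} \, du$.

Since $\dfrac{\partial}{\partial a}\,u^{a} = u^{a} \ln u$, the $\ln u$ in the denominator cancels and
$$\frac{dI}{da} = \int_{0}^{1} \frac{1}{4} u^{a} \, du = \frac{1}{4} \left[\frac{u^{a+1}}{a+1}\right]_0^1 = \frac{1}{4 \left(a + 1\right)}.$$

Integrating with respect to $a$ gives $I(a) = \frac{\log{\left(a + 1 \right)}}{4} - \frac{\log{\left(7 \right)}}{4} + \frac{\log{\left(3 \right)}}{4} + C$.

At $a = \frac{4}{3}$ the integrand is identically $0$, so $I(\frac{4}{3}) = 0$. The closed form gives $0$, hence $C = 0$.

Setting $a = 4$:
$$I = - \frac{\log{\left(7 \right)}}{4} + \frac{\log{\left(3 \right)}}{4} + \frac{\log{\left(5 \right)}}{4}.$$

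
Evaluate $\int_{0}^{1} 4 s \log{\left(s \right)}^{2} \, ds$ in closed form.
$1$

Begin with the known integral
$$J(a) = \int_{0}^{1} 4 s^{a} \, ds = \frac{4}{a + 1}.$$

Differentiating under the integral sign brings down a factor of $\ln s$:
$$\frac{dJ}{da} = \int_{0}^{1} 4 s^{a} \log{\left(s \right)} \, ds = - \frac{4}{\left(a + 1\right)^{2}}.$$

Repeating twice in total — each differentiation brings down another $\ln s$ — gives
$$\frac{d^{2}J}{da^{2}} = \int_{0}^{1} 4 s^{a} \log{\left(s \right)}^{2} \, ds = \frac{8}{\left(a + 1\right)^{3}},$$
and the integrand here is exactly the target integrand, so $I = \frac{8}{\left(a + 1\right)^{3}}$.

Setting $a = 1$:
$$I = 1.$$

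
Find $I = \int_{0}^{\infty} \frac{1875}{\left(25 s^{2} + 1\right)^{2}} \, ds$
$\frac{375 \pi}{4}$

Recall the elementary integral
$$J(a) = \int_{0}^{\infty} \frac{3}{a^{2} + s^{2}} \, ds = \frac{3 \pi}{2 a}.$$

Differentiating under the integral sign with respect to $a$,
$$\frac{dJ}{da} = \int_{0}^{\infty} - \frac{6 a}{\left(a^{2} + s^{2}\right)^{2}} \, ds = - \frac{3 \pi}{2 a^{2}},$$
so $\int_{0}^{\infty} \frac{3}{\left(a^{2} + s^{2}\right)^{2}} \, ds = \frac{3 \pi}{4 a^{3}}$.

Setting $a = \frac{1}{5}$:
$$I = \frac{375 \pi}{4}.$$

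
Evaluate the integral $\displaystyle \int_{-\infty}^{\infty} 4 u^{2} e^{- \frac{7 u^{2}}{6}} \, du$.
$\frac{12 \sqrt{42} \sqrt{\pi}}{49}$

Start from the elementary integral
$$J(a) = \int_{-\infty}^{\infty} 4 e^{- a u^{2}} \, du = \frac{4 \sqrt{\pi}}{\sqrt{a}}.$$

Differentiating under the integral sign brings down a factor of $(-u^2)$:
$$\frac{dJ}{da} = \int_{-\infty}^{\infty} - 4 u^{2} e^{- a u^{2}} \, du = - \frac{2 \sqrt{\pi}}{a^{\frac{3}{2}}}.$$

The integral on the left is $-I$, so $I = \frac{2 \sqrt{\pi}}{a^{\frac{3}{2}}}$.

Setting $a = \frac{7}{6}$:
$$I = \frac{12 \sqrt{42} \sqrt{\pi}}{49}.$$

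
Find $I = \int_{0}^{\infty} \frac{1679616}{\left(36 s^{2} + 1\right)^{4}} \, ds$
$43740 \pi$

Begin with the known result
$$J(a) = \int_{0}^{\infty} \frac{1}{a^{2} + s^{2}} \, ds = \frac{\pi}{2 a}.$$

Differentiating under the integral sign with respect to $a$,
$$\frac{dJ}{da} = \int_{0}^{\infty} - \frac{2 a}{\left(a^{2} + s^{2}\right)^{2}} \, ds = - \frac{\pi}{2 a^{2}},$$
so $\int_{0}^{\infty} \frac{1}{\left(a^{2} + s^{2}\right)^{2}} \, ds = \frac{\pi}{4 a^{3}}$.

Repeating — each differentiation of $1/(s^2+a^2)^j$ produces $-2ja/(s^2+a^2)^{j+1}$ — and dividing through by $-2ja$ at each step yields, after $3$ differentiations in total,
$$\int_{0}^{\infty} \frac{1}{\left(a^{2} + s^{2}\right)^{4}} \, ds = \frac{5 \pi}{32 a^{7}}.$$

Setting $a = \frac{1}{6}$:
$$I = 43740 \pi.$$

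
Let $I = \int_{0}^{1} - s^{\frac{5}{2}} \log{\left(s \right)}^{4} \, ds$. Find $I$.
$- \frac{768}{16807}$

Start from the elementary integral
$$J(a) = \int_{0}^{1} - s^{a} \, ds = - \frac{1}{a + 1}.$$

Differentiating under the integral sign brings down a factor of $\ln s$:
$$\frac{dJ}{da} = \int_{0}^{1} - s^{a} \log{\left(s \right)} \, ds = \frac{1}{\left(a + 1\right)^{2}}.$$

Repeating $4$ times in total — each differentiation brings down another $\ln s$ — gives
$$\frac{d^{4}J}{da^{4}} = \int_{0}^{1} - s^{a} \log{\left(s \right)}^{4} \, ds = - \frac{24}{\left(a + 1\right)^{5}},$$
and the integrand here is exactly the target integrand, so $I = - \frac{24}{\left(a + 1\right)^{5}}$.

Setting $a = \frac{5}{2}$:
$$I = - \frac{768}{16807}.$$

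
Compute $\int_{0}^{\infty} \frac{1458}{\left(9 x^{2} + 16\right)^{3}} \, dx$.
$\frac{729 \pi}{8192}$

Begin with the known result
$$J(a) = \int_{0}^{\infty} \frac{2}{a^{2} + x^{2}} \, dx = \frac{\pi}{a}.$$

Differentiating under the integral sign with respect to $a$,
$$\frac{dJ}{da} = \int_{0}^{\infty} - \frac{4 a}{\left(a^{2} + x^{2}\right)^{2}} \, dx = - \frac{\pi}{a^{2}},$$
so $\int_{0}^{\infty} \frac{2}{\left(a^{2} + x^{2}\right)^{2}} \, dx = \frac{\pi}{2 a^{3}}$.

Repeating — each differentiation of $1/(x^2+a^2)^j$ produces $-2ja/(x^2+a^2)^{j+1}$ — and dividing through by $-2ja$ at each step yields, after $2$ differentiations in total,
$$\int_{0}^{\infty} \frac{2}{\left(a^{2} + x^{2}\right)^{3}} \, dx = \frac{3 \pi}{8 a^{5}}.$$

Setting $a = \frac{4}{3}$:
$$I = \frac{729 \pi}{8192}.$$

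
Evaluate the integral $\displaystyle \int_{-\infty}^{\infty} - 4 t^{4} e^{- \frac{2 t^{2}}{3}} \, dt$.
$- \frac{27 \sqrt{6} \sqrt{\pi}}{8}$

Begin with the known integral
$$J(a) = \int_{-\infty}^{\infty} - 4 e^{- a t^{2}} \, dt = - \frac{4 \sqrt{\pi}}{\sqrt{a}}.$$

Differentiating under the integral sign brings down a factor of $(-t^2)$:
$$\frac{dJ}{da} = \int_{-\infty}^{\infty} 4 t^{2} e^{- a t^{2}} \, dt = \frac{2 \sqrt{\pi}}{a^{\frac{3}{2}}}.$$

Repeating twice in total — each differentiation brings down another $(-t^2)$ — gives
$$\frac{d^{2}J}{da^{2}} = \int_{-\infty}^{\infty} - 4 t^{4} e^{- a t^{2}} \, dt = - \frac{3 \sqrt{\pi}}{a^{\frac{5}{2}}},$$
and the integrand here is exactly the target integrand, so $I = - \frac{3 \sqrt{\pi}}{a^{\frac{5}{2}}}$.

Setting $a = \frac{2}{3}$:
$$I = - \frac{27 \sqrt{6} \sqrt{\pi}}{8}.$$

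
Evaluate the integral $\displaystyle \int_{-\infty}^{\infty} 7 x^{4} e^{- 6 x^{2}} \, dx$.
$\frac{7 \sqrt{6} \sqrt{\pi}}{288}$

Start from the elementary integral
$$J(a) = \int_{-\infty}^{\infty} 7 e^{- a x^{2}} \, dx = \frac{7 \sqrt{\pi}}{\sqrt{a}}.$$

Differentiating under the integral sign brings down a factor of $(-x^2)$:
$$\frac{dJ}{da} = \int_{-\infty}^{\infty} - 7 x^{2} e^{- a x^{2}} \, dx = - \frac{7 \sqrt{\pi}}{2 a^{\frac{3}{2}}}.$$

Repeating twice in total — each differentiation brings down another $(-x^2)$ — gives
$$\frac{d^{2}J}{da^{2}} = \int_{-\infty}^{\infty} 7 x^{4} e^{- a x^{2}} \, dx = \frac{21 \sqrt{\pi}}{4 a^{\frac{5}{2}}},$$
and the integrand here is exactly the target integrand, so $I = \frac{21 \sqrt{\pi}}{4 a^{\frac{5}{2}}}$.

Setting $a = 6$:
$$I = \frac{7 \sqrt{6} \sqrt{\pi}}{288}.$$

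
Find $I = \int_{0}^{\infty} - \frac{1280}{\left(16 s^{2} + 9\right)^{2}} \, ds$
$- \frac{80 \pi}{27}$

Recall the elementary integral
$$J(a) = \int_{0}^{\infty} - \frac{5}{a^{2} + s^{2}} \, ds = - \frac{5 \pi}{2 a}.$$

Differentiating under the integral sign with respect to $a$,
$$\frac{dJ}{da} = \int_{0}^{\infty} \frac{10 a}{\left(a^{2} + s^{2}\right)^{2}} \, ds = \frac{5 \pi}{2 a^{2}},$$
so $\int_{0}^{\infty} - \frac{5}{\left(a^{2} + s^{2}\right)^{2}} \, ds = - \frac{5 \pi}{4 a^{3}}$.

Setting $a = \frac{3}{4}$:
$$I = - \frac{80 \pi}{27}.$$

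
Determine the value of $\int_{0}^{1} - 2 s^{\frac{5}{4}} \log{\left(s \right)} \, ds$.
$\frac{32}{81}$

Start from the elementary integral
$$J(a) = \int_{0}^{1} - 2 s^{a} \, ds = - \frac{2}{a + 1}.$$

Differentiating under the integral sign brings down a factor of $\ln s$:
$$\frac{dJ}{da} = \int_{0}^{1} - 2 s^{a} \log{\left(s \right)} \, ds = \frac{2}{\left(a + 1\right)^{2}}.$$

The integral on the left is $I$, so $I = \frac{2}{\left(a + 1\right)^{2}}$.

Setting $a = \frac{5}{4}$:
$$I = \frac{32}{81}.$$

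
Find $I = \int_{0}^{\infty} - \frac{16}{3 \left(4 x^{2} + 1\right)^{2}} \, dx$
$- \frac{2 \pi}{3}$

Start from the standard arctangent integral
$$J(a) = \int_{0}^{\infty} - \frac{1}{3 \left(a^{2} + x^{2}\right)} \, dx = - \frac{\pi}{6 a}.$$

Differentiating under the integral sign with respect to $a$,
$$\frac{dJ}{da} = \int_{0}^{\infty} \frac{2 a}{3 \left(a^{2} + x^{2}\right)^{2}} \, dx = \frac{\pi}{6 a^{2}},$$
so $\int_{0}^{\infty} - \frac{1}{3 \left(a^{2} + x^{2}\right)^{2}} \, dx = - \frac{\pi}{12 a^{3}}$.

Setting $a = \frac{1}{2}$:
$$I = - \frac{2 \pi}{3}.$$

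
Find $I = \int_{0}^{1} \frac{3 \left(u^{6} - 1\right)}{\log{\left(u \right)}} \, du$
$\log{\left(343 \right)}$

Introduce a parameter $a$ in the exponent: let $I(a) = \int_{0}^{1} \frac{3 \left(u^{a} - 1\right)}{\log{\left(u \right)}} \, du$.

Since $\dfrac{\partial}{\partial a}\,u^{a} = u^{a} \ln u$, the $\ln u$ in the denominator cancels and
$$\frac{dI}{da} = \int_{0}^{1} 3 u^{a} \, du = 3 \left[\frac{u^{a+1}}{a+1}\right]_0^1 = \frac{3}{a + 1}.$$

Integrating with respect to $a$ gives $I(a) = 3 \log{\left(a + 1 \right)} + C$.

At $a = 0$ the integrand is identically $0$, so $I(0) = 0$. The closed form gives $0$, hence $C = 0$.

Setting $a = 6$:
$$I = \log{\left(343 \right)}.$$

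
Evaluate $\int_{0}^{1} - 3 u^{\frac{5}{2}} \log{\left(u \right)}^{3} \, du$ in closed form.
$\frac{288}{2401}$

Start from the elementary integral
$$J(a) = \int_{0}^{1} - 3 u^{a} \, du = - \frac{3}{a + 1}.$$

Differentiating under the integral sign brings down a factor of $\ln u$:
$$\frac{dJ}{da} = \int_{0}^{1} - 3 u^{a} \log{\left(u \right)} \, du = \frac{3}{\left(a + 1\right)^{2}}.$$

Repeating $3$ times in total — each differentiation brings down another $\ln u$ — gives
$$\frac{d^{3}J}{da^{3}} = \int_{0}^{1} - 3 u^{a} \log{\left(u \right)}^{3} \, du = \frac{18}{\left(a + 1\right)^{4}},$$
and the integrand here is exactly the target integrand, so $I = \frac{18}{\left(a + 1\right)^{4}}$.

Setting $a = \frac{5}{2}$:
$$I = \frac{288}{2401}.$$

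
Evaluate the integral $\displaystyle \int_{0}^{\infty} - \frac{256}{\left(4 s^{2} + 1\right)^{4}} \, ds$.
$- 20 \pi$

Begin with the known result
$$J(a) = \int_{0}^{\infty} - \frac{1}{a^{2} + s^{2}} \, ds = - \frac{\pi}{2 a}.$$

Differentiating under the integral sign with respect to $a$,
$$\frac{dJ}{da} = \int_{0}^{\infty} \frac{2 a}{\left(a^{2} + s^{2}\right)^{2}} \, ds = \frac{\pi}{2 a^{2}},$$
so $\int_{0}^{\infty} - \frac{1}{\left(a^{2} + s^{2}\right)^{2}} \, ds = - \frac{\pi}{4 a^{3}}$.

Repeating — each differentiation of $1/(s^2+a^2)^j$ produces $-2ja/(s^2+a^2)^{j+1}$ — and dividing through by $-2ja$ at each step yields, after $3$ differentiations in total,
$$\int_{0}^{\infty} - \frac{1}{\left(a^{2} + s^{2}\right)^{4}} \, ds = - \frac{5 \pi}{32 a^{7}}.$$

Setting $a = \frac{1}{2}$:
$$I = - 20 \pi.$$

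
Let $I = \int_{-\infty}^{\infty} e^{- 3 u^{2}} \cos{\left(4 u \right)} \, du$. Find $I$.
$\frac{\sqrt{3} \sqrt{\pi}}{3 e^{\frac{4}{3}}}$

Treat the cosine frequency as a parameter and define $I(b) = \int_{-\infty}^{\infty} e^{- 3 u^{2}} \cos{\left(b u \right)} \, du$.

Differentiating under the integral sign,
$$I'(b) = \int_{-\infty}^{\infty} - u e^{- 3 u^{2}} \sin{\left(b u \right)} \, du.$$

Integrate $\int_{-\infty}^{\infty} u \sin(b u)\, e^{- 3 u^{2}}\, du$ by parts with $w = \sin(b u)$ and $dv = u\, e^{- 3 u^{2}}\, du$, giving $v = - \frac{e^{- 3 u^{2}}}{6}$. The boundary term vanishes and
$$\int_{-\infty}^{\infty} u \sin(b u)\, e^{- 3 u^{2}}\, du = \frac{b}{6} \int_{-\infty}^{\infty} \cos(b u)\, e^{- 3 u^{2}}\, du,$$
so $I'(b) = - \frac{b}{6}\, I(b)$.

This is a separable first-order ODE; solving with the initial condition $I(0) = \int_{-\infty}^{\infty} e^{- 3 u^{2}}\,du = \frac{\sqrt{3} \sqrt{\pi}}{3}$ gives
$$I(b) = \frac{\sqrt{3} \sqrt{\pi} e^{- \frac{b^{2}}{12}}}{3}.$$

Setting $b = 4$:
$$I = \frac{\sqrt{3} \sqrt{\pi}}{3 e^{\frac{4}{3}}}.$$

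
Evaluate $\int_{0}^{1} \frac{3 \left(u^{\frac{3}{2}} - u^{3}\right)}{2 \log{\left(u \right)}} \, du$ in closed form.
$- \log{\left(\frac{16 \sqrt{10}}{25} \right)}$

Introduce a parameter $a$ in the exponent: let $I(a) = \int_{0}^{1} \frac{3 \left(u^{\frac{3}{2}} - u^{a}\right)}{2 \log{\left(u \right)}} \, du$.

Since $\dfrac{\partial}{\partial a}\,u^{a} = u^{a} \ln u$, the $\ln u$ in the denominator cancels and
$$\frac{dI}{da} = \int_{0}^{1} - \frac{3}{2} u^{a} \, du = - \frac{3}{2} \left[\frac{u^{a+1}}{a+1}\right]_0^1 = - \frac{3}{2 a + 2}.$$

Integrating with respect to $a$ gives $I(a) = - \log{\left(\frac{2 \sqrt{10} \left(a + 1\right)^{\frac{3}{2}}}{25} \right)} + C$.

At $a = \frac{3}{2}$ the integrand is identically $0$, so $I(\frac{3}{2}) = 0$. The closed form gives $0$, hence $C = 0$.

Setting $a = 3$:
$$I = - \log{\left(\frac{16 \sqrt{10}}{25} \right)}.$$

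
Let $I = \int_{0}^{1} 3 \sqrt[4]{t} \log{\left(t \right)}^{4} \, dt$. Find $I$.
$\frac{73728}{3125}$

Consider the simpler parametrised integral
$$J(a) = \int_{0}^{1} 3 t^{a} \, dt = \frac{3}{a + 1}.$$

Differentiating under the integral sign brings down a factor of $\ln t$:
$$\frac{dJ}{da} = \int_{0}^{1} 3 t^{a} \log{\left(t \right)} \, dt = - \frac{3}{\left(a + 1\right)^{2}}.$$

Repeating $4$ times in total — each differentiation brings down another $\ln t$ — gives
$$\frac{d^{4}J}{da^{4}} = \int_{0}^{1} 3 t^{a} \log{\left(t \right)}^{4} \, dt = \frac{72}{\left(a + 1\right)^{5}},$$
and the integrand here is exactly the target integrand, so $I = \frac{72}{\left(a + 1\right)^{5}}$.

Setting $a = \frac{1}{4}$:
$$I = \frac{73728}{3125}.$$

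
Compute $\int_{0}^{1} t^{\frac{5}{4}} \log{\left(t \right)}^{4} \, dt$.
$\frac{8192}{19683}$

Begin with the known integral
$$J(a) = \int_{0}^{1} t^{a} \, dt = \frac{1}{a + 1}.$$

Differentiating under the integral sign brings down a factor of $\ln t$:
$$\frac{dJ}{da} = \int_{0}^{1} t^{a} \log{\left(t \right)} \, dt = - \frac{1}{\left(a + 1\right)^{2}}.$$

Repeating $4$ times in total — each differentiation brings down another $\ln t$ — gives
$$\frac{d^{4}J}{da^{4}} = \int_{0}^{1} t^{a} \log{\left(t \right)}^{4} \, dt = \frac{24}{\left(a + 1\right)^{5}},$$
and the integrand here is exactly the target integrand, so $I = \frac{24}{\left(a + 1\right)^{5}}$.

Setting $a = \frac{5}{4}$:
$$I = \frac{8192}{19683}.$$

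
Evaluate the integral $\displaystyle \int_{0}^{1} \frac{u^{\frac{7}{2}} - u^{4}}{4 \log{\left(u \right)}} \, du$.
$- \frac{\log{\left(5 \right)}}{4} - \frac{\log{\left(2 \right)}}{4} + \frac{\log{\left(3 \right)}}{2}$

Replace the exponent $4$ by a parameter $a$: let $I(a) = \int_{0}^{1} \frac{u^{\frac{7}{2}} - u^{a}}{4 \log{\left(u \right)}} \, du$.

Since $\dfrac{\partial}{\partial a}\,u^{a} = u^{a} \ln u$, the $\ln u$ in the denominator cancels and
$$\frac{dI}{da} = \int_{0}^{1} - \frac{1}{4} u^{a} \, du = - \frac{1}{4} \left[\frac{u^{a+1}}{a+1}\right]_0^1 = - \frac{1}{4 a + 4}.$$

Integrating with respect to $a$ gives $I(a) = - \frac{\log{\left(a + 1 \right)}}{4} - \frac{\log{\left(2 \right)}}{4} + \frac{\log{\left(3 \right)}}{2} + C$.

At $a = \frac{7}{2}$ the integrand is identically $0$, so $I(\frac{7}{2}) = 0$. The closed form gives $0$, hence $C = 0$.

Setting $a = 4$:
$$I = - \frac{\log{\left(5 \right)}}{4} - \frac{\log{\left(2 \right)}}{4} + \frac{\log{\left(3 \right)}}{2}.$$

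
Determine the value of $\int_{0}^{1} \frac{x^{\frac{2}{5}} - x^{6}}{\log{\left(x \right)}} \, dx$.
$- \log{\left(5 \right)}$

Introduce a parameter $a$ in the exponent: let $I(a) = \int_{0}^{1} \frac{- x^{6} + x^{a}}{\log{\left(x \right)}} \, dx$.

Since $\dfrac{\partial}{\partial a}\,x^{a} = x^{a} \ln x$, the $\ln x$ in the denominator cancels and
$$\frac{dI}{da} = \int_{0}^{1} x^{a} \, dx = \left[\frac{x^{a+1}}{a+1}\right]_0^1 = \frac{1}{a + 1}.$$

Integrating with respect to $a$ gives $I(a) = \log{\left(\frac{a}{7} + \frac{1}{7} \right)} + C$.

At $a = 6$ the integrand is identically $0$, so $I(6) = 0$. The closed form gives $0$, hence $C = 0$.

Setting $a = \frac{2}{5}$:
$$I = - \log{\left(5 \right)}.$$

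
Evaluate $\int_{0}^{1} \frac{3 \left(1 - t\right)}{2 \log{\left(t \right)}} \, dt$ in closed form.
$- \frac{3 \log{\left(2 \right)}}{2}$

Consider the one-parameter family: let $I(a) = \int_{0}^{1} \frac{3 \left(1 - t^{a}\right)}{2 \log{\left(t \right)}} \, dt$.

Since $\dfrac{\partial}{\partial a}\,t^{a} = t^{a} \ln t$, the $\ln t$ in the denominator cancels and
$$\frac{dI}{da} = \int_{0}^{1} - \frac{3}{2} t^{a} \, dt = - \frac{3}{2} \left[\frac{t^{a+1}}{a+1}\right]_0^1 = - \frac{3}{2 a + 2}.$$

Integrating with respect to $a$ gives $I(a) = - \frac{3 \log{\left(a + 1 \right)}}{2} + C$.

At $a = 0$ the integrand is identically $0$, so $I(0) = 0$. The closed form gives $0$, hence $C = 0$.

Setting $a = 1$:
$$I = - \frac{3 \log{\left(2 \right)}}{2}.$$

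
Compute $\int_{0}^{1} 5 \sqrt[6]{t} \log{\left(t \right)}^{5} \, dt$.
$- \frac{27993600}{117649}$

Start from the elementary integral
$$J(a) = \int_{0}^{1} 5 t^{a} \, dt = \frac{5}{a + 1}.$$

Differentiating under the integral sign brings down a factor of $\ln t$:
$$\frac{dJ}{da} = \int_{0}^{1} 5 t^{a} \log{\left(t \right)} \, dt = - \frac{5}{\left(a + 1\right)^{2}}.$$

Repeating $5$ times in total — each differentiation brings down another $\ln t$ — gives
$$\frac{d^{5}J}{da^{5}} = \int_{0}^{1} 5 t^{a} \log{\left(t \right)}^{5} \, dt = - \frac{600}{\left(a + 1\right)^{6}},$$
and the integrand here is exactly the target integrand, so $I = - \frac{600}{\left(a + 1\right)^{6}}$.

Setting $a = \frac{1}{6}$:
$$I = - \frac{27993600}{117649}.$$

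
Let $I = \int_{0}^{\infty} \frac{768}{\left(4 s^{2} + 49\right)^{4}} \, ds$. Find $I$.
$\frac{60 \pi}{823543}$

Start from the standard arctangent integral
$$J(a) = \int_{0}^{\infty} \frac{3}{a^{2} + s^{2}} \, ds = \frac{3 \pi}{2 a}.$$

Differentiating under the integral sign with respect to $a$,
$$\frac{dJ}{da} = \int_{0}^{\infty} - \frac{6 a}{\left(a^{2} + s^{2}\right)^{2}} \, ds = - \frac{3 \pi}{2 a^{2}},$$
so $\int_{0}^{\infty} \frac{3}{\left(a^{2} + s^{2}\right)^{2}} \, ds = \frac{3 \pi}{4 a^{3}}$.

Repeating — each differentiation of $1/(s^2+a^2)^j$ produces $-2ja/(s^2+a^2)^{j+1}$ — and dividing through by $-2ja$ at each step yields, after $3$ differentiations in total,
$$\int_{0}^{\infty} \frac{3}{\left(a^{2} + s^{2}\right)^{4}} \, ds = \frac{15 \pi}{32 a^{7}}.$$

Setting $a = \frac{7}{2}$:
$$I = \frac{60 \pi}{823543}.$$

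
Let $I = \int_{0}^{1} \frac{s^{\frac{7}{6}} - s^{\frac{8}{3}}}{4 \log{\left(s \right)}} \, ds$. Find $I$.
$- \frac{\log{\left(22 \right)}}{4} + \frac{\log{\left(13 \right)}}{4}$

Introduce a parameter $a$ in the exponent: let $I(a) = \int_{0}^{1} \frac{- s^{\frac{8}{3}} + s^{a}}{4 \log{\left(s \right)}} \, ds$.

Since $\dfrac{\partial}{\partial a}\,s^{a} = s^{a} \ln s$, the $\ln s$ in the denominator cancels and
$$\frac{dI}{da} = \int_{0}^{1} \frac{1}{4} s^{a} \, ds = \frac{1}{4} \left[\frac{s^{a+1}}{a+1}\right]_0^1 = \frac{1}{4 \left(a + 1\right)}.$$

Integrating with respect to $a$ gives $I(a) = \frac{\log{\left(a + 1 \right)}}{4} - \frac{\log{\left(11 \right)}}{4} + \frac{\log{\left(3 \right)}}{4} + C$.

At $a = \frac{8}{3}$ the integrand is identically $0$, so $I(\frac{8}{3}) = 0$. The closed form gives $0$, hence $C = 0$.

Setting $a = \frac{7}{6}$:
$$I = - \frac{\log{\left(22 \right)}}{4} + \frac{\log{\left(13 \right)}}{4}.$$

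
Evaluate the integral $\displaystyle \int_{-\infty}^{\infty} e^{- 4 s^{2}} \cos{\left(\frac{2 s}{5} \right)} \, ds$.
$\frac{\sqrt{\pi}}{2 e^{\frac{1}{100}}}$

Let $b$ denote the cosine frequency and define $I(b) = \int_{-\infty}^{\infty} e^{- 4 s^{2}} \cos{\left(b s \right)} \, ds$.

Differentiating under the integral sign,
$$I'(b) = \int_{-\infty}^{\infty} - s e^{- 4 s^{2}} \sin{\left(b s \right)} \, ds.$$

Integrate $\int_{-\infty}^{\infty} s \sin(b s)\, e^{- 4 s^{2}}\, ds$ by parts with $u = \sin(b s)$ and $dv = s\, e^{- 4 s^{2}}\, ds$, giving $v = - \frac{e^{- 4 s^{2}}}{8}$. The boundary term vanishes and
$$\int_{-\infty}^{\infty} s \sin(b s)\, e^{- 4 s^{2}}\, ds = \frac{b}{8} \int_{-\infty}^{\infty} \cos(b s)\, e^{- 4 s^{2}}\, ds,$$
so $I'(b) = - \frac{b}{8}\, I(b)$.

This is a separable first-order ODE; solving with the initial condition $I(0) = \int_{-\infty}^{\infty} e^{- 4 s^{2}}\,ds = \frac{\sqrt{\pi}}{2}$ gives
$$I(b) = \frac{\sqrt{\pi} e^{- \frac{b^{2}}{16}}}{2}.$$

Setting $b = \frac{2}{5}$:
$$I = \frac{\sqrt{\pi}}{2 e^{\frac{1}{100}}}.$$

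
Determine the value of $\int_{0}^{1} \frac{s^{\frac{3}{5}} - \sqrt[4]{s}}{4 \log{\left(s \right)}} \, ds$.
$- \frac{\log{\left(10 \right)}}{4} - \frac{\log{\left(5 \right)}}{4} + \frac{3 \log{\left(2 \right)}}{2}$

Consider the one-parameter family: let $I(a) = \int_{0}^{1} \frac{s^{\frac{3}{5}} - s^{a}}{4 \log{\left(s \right)}} \, ds$.

Since $\dfrac{\partial}{\partial a}\,s^{a} = s^{a} \ln s$, the $\ln s$ in the denominator cancels and
$$\frac{dI}{da} = \int_{0}^{1} - \frac{1}{4} s^{a} \, ds = - \frac{1}{4} \left[\frac{s^{a+1}}{a+1}\right]_0^1 = - \frac{1}{4 a + 4}.$$

Integrating with respect to $a$ gives $I(a) = - \frac{\log{\left(a + 1 \right)}}{4} - \frac{\log{\left(10 \right)}}{4} + \log{\left(2 \right)} + C$.

At $a = \frac{3}{5}$ the integrand is identically $0$, so $I(\frac{3}{5}) = 0$. The closed form gives $0$, hence $C = 0$.

Setting $a = \frac{1}{4}$:
$$I = - \frac{\log{\left(10 \right)}}{4} - \frac{\log{\left(5 \right)}}{4} + \frac{3 \log{\left(2 \right)}}{2}.$$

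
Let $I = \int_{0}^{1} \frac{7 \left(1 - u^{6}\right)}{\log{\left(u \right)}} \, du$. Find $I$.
$- \log{\left(823543 \right)}$

Introduce a parameter $a$ in the exponent: let $I(a) = \int_{0}^{1} \frac{7 \left(1 - u^{a}\right)}{\log{\left(u \right)}} \, du$.

Since $\dfrac{\partial}{\partial a}\,u^{a} = u^{a} \ln u$, the $\ln u$ in the denominator cancels and
$$\frac{dI}{da} = \int_{0}^{1} -7 u^{a} \, du = -7 \left[\frac{u^{a+1}}{a+1}\right]_0^1 = - \frac{7}{a + 1}.$$

Integrating with respect to $a$ gives $I(a) = - 7 \log{\left(a + 1 \right)} + C$.

At $a = 0$ the integrand is identically $0$, so $I(0) = 0$. The closed form gives $0$, hence $C = 0$.

Setting $a = 6$:
$$I = - \log{\left(823543 \right)}.$$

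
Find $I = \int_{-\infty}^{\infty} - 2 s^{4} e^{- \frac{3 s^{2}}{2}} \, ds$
$- \frac{2 \sqrt{6} \sqrt{\pi}}{9}$

Start from the elementary integral
$$J(a) = \int_{-\infty}^{\infty} - 2 e^{- a s^{2}} \, ds = - \frac{2 \sqrt{\pi}}{\sqrt{a}}.$$

Differentiating under the integral sign brings down a factor of $(-s^2)$:
$$\frac{dJ}{da} = \int_{-\infty}^{\infty} 2 s^{2} e^{- a s^{2}} \, ds = \frac{\sqrt{\pi}}{a^{\frac{3}{2}}}.$$

Repeating twice in total — each differentiation brings down another $(-s^2)$ — gives
$$\frac{d^{2}J}{da^{2}} = \int_{-\infty}^{\infty} - 2 s^{4} e^{- a s^{2}} \, ds = - \frac{3 \sqrt{\pi}}{2 a^{\frac{5}{2}}},$$
and the integrand here is exactly the target integrand, so $I = - \frac{3 \sqrt{\pi}}{2 a^{\frac{5}{2}}}$.

Setting $a = \frac{3}{2}$:
$$I = - \frac{2 \sqrt{6} \sqrt{\pi}}{9}.$$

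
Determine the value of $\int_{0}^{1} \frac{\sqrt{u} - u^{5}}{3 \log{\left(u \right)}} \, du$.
$\log{\left(\frac{\sqrt[3]{2}}{2} \right)}$

Replace the exponent $\frac{1}{2}$ by a parameter $a$: let $I(a) = \int_{0}^{1} \frac{- u^{5} + u^{a}}{3 \log{\left(u \right)}} \, du$.

Since $\dfrac{\partial}{\partial a}\,u^{a} = u^{a} \ln u$, the $\ln u$ in the denominator cancels and
$$\frac{dI}{da} = \int_{0}^{1} \frac{1}{3} u^{a} \, du = \frac{1}{3} \left[\frac{u^{a+1}}{a+1}\right]_0^1 = \frac{1}{3 \left(a + 1\right)}.$$

Integrating with respect to $a$ gives $I(a) = \frac{\log{\left(a + 1 \right)}}{3} - \frac{\log{\left(6 \right)}}{3} + C$.

At $a = 5$ the integrand is identically $0$, so $I(5) = 0$. The closed form gives $0$, hence $C = 0$.

Setting $a = \frac{1}{2}$:
$$I = \log{\left(\frac{\sqrt[3]{2}}{2} \right)}.$$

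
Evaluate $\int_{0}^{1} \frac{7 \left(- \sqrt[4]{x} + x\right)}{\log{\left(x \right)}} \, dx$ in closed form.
$\log{\left(\frac{2097152}{78125} \right)}$

Consider the one-parameter family: let $I(a) = \int_{0}^{1} \frac{7 \left(x - x^{a}\right)}{\log{\left(x \right)}} \, dx$.

Since $\dfrac{\partial}{\partial a}\,x^{a} = x^{a} \ln x$, the $\ln x$ in the denominator cancels and
$$\frac{dI}{da} = \int_{0}^{1} -7 x^{a} \, dx = -7 \left[\frac{x^{a+1}}{a+1}\right]_0^1 = - \frac{7}{a + 1}.$$

Integrating with respect to $a$ gives $I(a) = \log{\left(\frac{128}{\left(a + 1\right)^{7}} \right)} + C$.

At $a = 1$ the integrand is identically $0$, so $I(1) = 0$. The closed form gives $0$, hence $C = 0$.

Setting $a = \frac{1}{4}$:
$$I = \log{\left(\frac{2097152}{78125} \right)}.$$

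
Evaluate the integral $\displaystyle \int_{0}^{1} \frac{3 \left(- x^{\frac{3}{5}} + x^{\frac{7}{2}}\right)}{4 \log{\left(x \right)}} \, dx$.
$\log{\left(\frac{3 \sqrt{3} \cdot 5^{\frac{3}{4}}}{8} \right)}$

Introduce a parameter $a$ in the exponent: let $I(a) = \int_{0}^{1} \frac{3 \left(x^{\frac{7}{2}} - x^{a}\right)}{4 \log{\left(x \right)}} \, dx$.

Since $\dfrac{\partial}{\partial a}\,x^{a} = x^{a} \ln x$, the $\ln x$ in the denominator cancels and
$$\frac{dI}{da} = \int_{0}^{1} - \frac{3}{4} x^{a} \, dx = - \frac{3}{4} \left[\frac{x^{a+1}}{a+1}\right]_0^1 = - \frac{3}{4 a + 4}.$$

Integrating with respect to $a$ gives $I(a) = - \frac{3 \log{\left(a + 1 \right)}}{4} - \frac{3 \log{\left(2 \right)}}{4} + \frac{3 \log{\left(3 \right)}}{2} + C$.

At $a = \frac{7}{2}$ the integrand is identically $0$, so $I(\frac{7}{2}) = 0$. The closed form gives $0$, hence $C = 0$.

Setting $a = \frac{3}{5}$:
$$I = \log{\left(\frac{3 \sqrt{3} \cdot 5^{\frac{3}{4}}}{8} \right)}.$$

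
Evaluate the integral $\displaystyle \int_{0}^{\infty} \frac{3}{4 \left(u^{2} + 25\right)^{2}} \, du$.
$\frac{3 \pi}{2000}$

Begin with the known result
$$J(a) = \int_{0}^{\infty} \frac{3}{4 \left(a^{2} + u^{2}\right)} \, du = \frac{3 \pi}{8 a}.$$

Differentiating under the integral sign with respect to $a$,
$$\frac{dJ}{da} = \int_{0}^{\infty} - \frac{3 a}{2 \left(a^{2} + u^{2}\right)^{2}} \, du = - \frac{3 \pi}{8 a^{2}},$$
so $\int_{0}^{\infty} \frac{3}{4 \left(a^{2} + u^{2}\right)^{2}} \, du = \frac{3 \pi}{16 a^{3}}$.

Setting $a = 5$:
$$I = \frac{3 \pi}{2000}.$$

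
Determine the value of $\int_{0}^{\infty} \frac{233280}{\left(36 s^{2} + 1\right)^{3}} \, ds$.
$7290 \pi$

Begin with the known result
$$J(a) = \int_{0}^{\infty} \frac{5}{a^{2} + s^{2}} \, ds = \frac{5 \pi}{2 a}.$$

Differentiating under the integral sign with respect to $a$,
$$\frac{dJ}{da} = \int_{0}^{\infty} - \frac{10 a}{\left(a^{2} + s^{2}\right)^{2}} \, ds = - \frac{5 \pi}{2 a^{2}},$$
so $\int_{0}^{\infty} \frac{5}{\left(a^{2} + s^{2}\right)^{2}} \, ds = \frac{5 \pi}{4 a^{3}}$.

Repeating — each differentiation of $1/(s^2+a^2)^j$ produces $-2ja/(s^2+a^2)^{j+1}$ — and dividing through by $-2ja$ at each step yields, after $2$ differentiations in total,
$$\int_{0}^{\infty} \frac{5}{\left(a^{2} + s^{2}\right)^{3}} \, ds = \frac{15 \pi}{16 a^{5}}.$$

Setting $a = \frac{1}{6}$:
$$I = 7290 \pi.$$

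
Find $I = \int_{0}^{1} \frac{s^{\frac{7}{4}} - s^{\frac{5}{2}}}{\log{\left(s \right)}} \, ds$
$- \log{\left(14 \right)} + \log{\left(11 \right)}$

Introduce a parameter $a$ in the exponent: let $I(a) = \int_{0}^{1} \frac{s^{\frac{7}{4}} - s^{a}}{\log{\left(s \right)}} \, ds$.

Since $\dfrac{\partial}{\partial a}\,s^{a} = s^{a} \ln s$, the $\ln s$ in the denominator cancels and
$$\frac{dI}{da} = \int_{0}^{1} -1 s^{a} \, ds = -1 \left[\frac{s^{a+1}}{a+1}\right]_0^1 = - \frac{1}{a + 1}.$$

Integrating with respect to $a$ gives $I(a) = - \log{\left(\frac{4 a}{11} + \frac{4}{11} \right)} + C$.

At $a = \frac{7}{4}$ the integrand is identically $0$, so $I(\frac{7}{4}) = 0$. The closed form gives $0$, hence $C = 0$.

Setting $a = \frac{5}{2}$:
$$I = - \log{\left(14 \right)} + \log{\left(11 \right)}.$$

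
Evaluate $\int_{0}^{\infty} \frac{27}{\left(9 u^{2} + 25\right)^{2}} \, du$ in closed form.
$\frac{9 \pi}{500}$

Recall the elementary integral
$$J(a) = \int_{0}^{\infty} \frac{1}{3 \left(a^{2} + u^{2}\right)} \, du = \frac{\pi}{6 a}.$$

Differentiating under the integral sign with respect to $a$,
$$\frac{dJ}{da} = \int_{0}^{\infty} - \frac{2 a}{3 \left(a^{2} + u^{2}\right)^{2}} \, du = - \frac{\pi}{6 a^{2}},$$
so $\int_{0}^{\infty} \frac{1}{3 \left(a^{2} + u^{2}\right)^{2}} \, du = \frac{\pi}{12 a^{3}}$.

Setting $a = \frac{5}{3}$:
$$I = \frac{9 \pi}{500}.$$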